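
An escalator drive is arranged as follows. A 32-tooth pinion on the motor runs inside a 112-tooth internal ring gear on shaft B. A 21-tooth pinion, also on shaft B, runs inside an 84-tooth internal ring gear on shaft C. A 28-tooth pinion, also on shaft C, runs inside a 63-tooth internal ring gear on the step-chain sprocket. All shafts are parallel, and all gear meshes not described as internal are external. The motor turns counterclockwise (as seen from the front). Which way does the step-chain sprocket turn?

counterclockwise

the motor → shaft B: internal mesh, same direction → CCW.
shaft B → shaft C: internal mesh, same direction → CCW.
shaft C → the step-chain sprocket: internal mesh, same direction → CCW.
0 reversals in total — an even number — so the step-chain sprocket turns the same way as the motor.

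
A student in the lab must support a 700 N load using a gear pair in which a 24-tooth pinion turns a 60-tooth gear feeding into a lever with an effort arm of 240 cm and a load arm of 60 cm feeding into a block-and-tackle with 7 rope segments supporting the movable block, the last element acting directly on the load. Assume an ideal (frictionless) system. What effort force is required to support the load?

10 N

Gear pair MA = 60/24 = 2.5.
Lever MA = effort arm / load arm = 240/60 = 4.
Block-and-tackle MA = number of supporting rope parts = 7.
Combined ideal MA = 2.5 × 4 × 7 = 70.
Effort = load / MA = 700 / 70 = 10 N.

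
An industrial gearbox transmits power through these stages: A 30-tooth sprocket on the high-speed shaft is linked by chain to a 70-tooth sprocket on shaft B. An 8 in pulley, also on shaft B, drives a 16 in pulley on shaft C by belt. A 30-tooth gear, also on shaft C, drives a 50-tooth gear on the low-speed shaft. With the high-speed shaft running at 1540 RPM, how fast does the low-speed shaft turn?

198 RPM

chain 70/30 = 2.3333 → 1540/2.3333 = 660 RPM
belt 16/8 = 2 → 660/2 = 330 RPM
gear mesh 50/30 = 1.6667 → 330/1.6667 = 198 RPM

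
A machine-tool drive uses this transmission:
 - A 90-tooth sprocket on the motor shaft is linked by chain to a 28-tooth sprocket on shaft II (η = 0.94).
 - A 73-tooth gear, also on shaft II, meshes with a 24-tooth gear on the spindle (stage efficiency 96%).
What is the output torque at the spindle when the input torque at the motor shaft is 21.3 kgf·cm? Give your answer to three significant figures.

1.97 kgf·cm

Chain: ratio = 28/90 = 0.31111; torque at shaft II = 21.3 × 0.31111 × 0.94 = 6.2291 kgf·cm.
Gear mesh: ratio = 24/73 = 0.32877; torque at the spindle = 6.2291 × 0.32877 × 0.96 = 1.966 kgf·cm.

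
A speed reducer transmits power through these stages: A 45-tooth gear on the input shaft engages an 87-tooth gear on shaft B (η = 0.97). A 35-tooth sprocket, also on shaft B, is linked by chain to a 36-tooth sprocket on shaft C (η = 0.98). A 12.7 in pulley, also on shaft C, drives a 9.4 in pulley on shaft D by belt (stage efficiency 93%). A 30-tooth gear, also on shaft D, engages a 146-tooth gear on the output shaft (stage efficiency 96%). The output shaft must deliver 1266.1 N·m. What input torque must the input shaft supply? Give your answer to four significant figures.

Overall ratio R = 1.9333 × 1.0286 × 0.74016 × 4.8667 = 7.163; overall efficiency η = 0.97 × 0.98 × 0.93 × 0.96 = 0.8487.
Input torque = output torque / (R × η) = 1266.1 / (7.163 × 0.8487) = 208.27 N·m.

208.3 N·m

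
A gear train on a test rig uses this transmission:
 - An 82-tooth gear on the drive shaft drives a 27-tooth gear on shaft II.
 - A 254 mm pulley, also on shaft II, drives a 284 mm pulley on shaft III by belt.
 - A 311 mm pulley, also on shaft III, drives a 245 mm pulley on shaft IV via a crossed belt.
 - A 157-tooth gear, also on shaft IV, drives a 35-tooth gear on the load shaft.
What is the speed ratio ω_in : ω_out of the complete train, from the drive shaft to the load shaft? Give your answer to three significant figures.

0.0647

Each stage contributes driven/driver: gear mesh 27/82 = 0.32927, belt 284/254 = 1.1181, belt 245/311 = 0.78778, gear mesh 35/157 = 0.22293.
Overall: 0.32927 × 1.1181 × 0.78778 × 0.22293 = 0.064656.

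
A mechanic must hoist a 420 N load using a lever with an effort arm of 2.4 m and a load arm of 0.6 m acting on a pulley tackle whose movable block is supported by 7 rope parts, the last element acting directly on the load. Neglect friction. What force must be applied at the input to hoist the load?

15 N

Lever MA = effort arm / load arm = 2.4/0.6 = 4.
Block-and-tackle MA = number of supporting rope parts = 7.
Combined ideal MA = 4 × 7 = 28.
Effort = load / MA = 420 / 28 = 15 N.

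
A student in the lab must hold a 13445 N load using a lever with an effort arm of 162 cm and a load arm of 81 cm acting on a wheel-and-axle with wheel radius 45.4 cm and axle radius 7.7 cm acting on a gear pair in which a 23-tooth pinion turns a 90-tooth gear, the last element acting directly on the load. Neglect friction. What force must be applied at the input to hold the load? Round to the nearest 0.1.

Lever MA = effort arm / load arm = 162/81 = 2.
Wheel-and-axle MA = R/r = 45.4/7.7 = 5.8961.
Gear pair MA = 90/23 = 3.913.
Combined ideal MA = 2 × 5.8961 × 3.913 = 46.143.
Effort = load / MA = 13445 / 46.143 = 291.37 N.

291.4 N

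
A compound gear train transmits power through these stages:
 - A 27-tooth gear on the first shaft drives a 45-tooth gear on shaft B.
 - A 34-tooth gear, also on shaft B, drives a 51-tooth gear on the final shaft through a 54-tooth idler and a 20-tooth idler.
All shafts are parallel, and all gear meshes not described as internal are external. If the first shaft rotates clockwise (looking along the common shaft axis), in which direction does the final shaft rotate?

clockwise

the first shaft → shaft B: external mesh, 1 reversal → CCW.
shaft B → the final shaft: driver → idler → idler → driven is 3 external meshes, 3 reversals → CW.
4 reversals in total — an even number — so the final shaft turns the same way as the first shaft.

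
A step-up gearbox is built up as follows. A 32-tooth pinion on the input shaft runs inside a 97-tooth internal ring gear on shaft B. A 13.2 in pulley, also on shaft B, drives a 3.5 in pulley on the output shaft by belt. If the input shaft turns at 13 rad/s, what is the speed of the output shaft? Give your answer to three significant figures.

16.2 rad/s

the input shaft → shaft B (internal gear, 97/32): 13 ÷ 3.0312 = 4.2887 rad/s
shaft B → the output shaft (belt, 3.5/13.2): 4.2887 ÷ 0.26515 = 16.174 rad/s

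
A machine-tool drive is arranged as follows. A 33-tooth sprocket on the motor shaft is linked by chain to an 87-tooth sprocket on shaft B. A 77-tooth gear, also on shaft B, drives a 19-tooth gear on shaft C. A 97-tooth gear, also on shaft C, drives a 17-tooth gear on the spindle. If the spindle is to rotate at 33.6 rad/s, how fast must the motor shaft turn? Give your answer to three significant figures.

Overall ratio R = 2.6364 × 0.24675 × 0.17526 = 0.11401.
Required input speed = output speed × R = 33.6 × 0.11401 = 3.8308 rad/s.

3.83 rad/s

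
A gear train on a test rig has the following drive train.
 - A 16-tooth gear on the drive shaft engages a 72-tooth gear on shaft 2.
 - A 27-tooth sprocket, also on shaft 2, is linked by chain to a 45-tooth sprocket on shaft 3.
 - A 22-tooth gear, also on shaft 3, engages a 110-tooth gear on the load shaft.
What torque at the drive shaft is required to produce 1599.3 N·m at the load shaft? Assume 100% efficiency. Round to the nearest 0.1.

42.6 N·m

Overall ratio R = 4.5 × 1.6667 × 5 = 37.5.
Input torque = output torque / R = 1599.3 / 37.5 = 42.648 N·m.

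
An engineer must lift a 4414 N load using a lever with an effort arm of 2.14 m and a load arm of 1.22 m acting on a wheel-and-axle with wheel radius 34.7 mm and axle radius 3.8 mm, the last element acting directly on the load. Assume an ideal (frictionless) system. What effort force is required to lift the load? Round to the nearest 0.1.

275.6 N

Lever MA = effort arm / load arm = 2.14/1.22 = 1.7541.
Wheel-and-axle MA = R/r = 34.7/3.8 = 9.1316.
Combined ideal MA = 1.7541 × 9.1316 = 16.018.
Effort = load / MA = 4414 / 16.018 = 275.57 N.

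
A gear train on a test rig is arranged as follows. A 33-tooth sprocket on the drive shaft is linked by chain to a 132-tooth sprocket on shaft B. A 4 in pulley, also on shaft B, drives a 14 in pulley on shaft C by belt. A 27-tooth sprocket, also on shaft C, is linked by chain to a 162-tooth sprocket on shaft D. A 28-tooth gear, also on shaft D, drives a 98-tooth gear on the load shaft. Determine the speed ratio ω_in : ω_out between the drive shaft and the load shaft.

294

Each stage contributes driven/driver: chain 132/33 = 4, belt 14/4 = 3.5, chain 162/27 = 6, gear mesh 98/28 = 3.5.
Overall: 4 × 3.5 × 6 × 3.5 = 294.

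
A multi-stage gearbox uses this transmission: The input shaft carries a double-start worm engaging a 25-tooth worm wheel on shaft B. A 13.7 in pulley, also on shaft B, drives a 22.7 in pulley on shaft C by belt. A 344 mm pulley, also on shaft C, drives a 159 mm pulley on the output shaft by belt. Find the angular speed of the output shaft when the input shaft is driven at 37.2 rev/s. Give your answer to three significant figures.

worm 25/2 = 12.5 → 37.2/12.5 = 2.976 rev/s
belt 22.7/13.7 = 1.6569 → 2.976/1.6569 = 1.7961 rev/s
belt 159/344 = 0.46221 → 1.7961/0.46221 = 3.8859 rev/s

3.89 rev/s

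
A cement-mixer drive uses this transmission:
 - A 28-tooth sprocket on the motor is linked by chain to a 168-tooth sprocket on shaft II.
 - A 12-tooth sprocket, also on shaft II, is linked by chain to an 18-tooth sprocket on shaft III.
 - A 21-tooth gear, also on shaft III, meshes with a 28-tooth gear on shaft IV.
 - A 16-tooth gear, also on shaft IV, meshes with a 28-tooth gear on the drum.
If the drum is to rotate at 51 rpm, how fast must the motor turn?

1071 rpm

Overall ratio R = 6 × 1.5 × 1.3333 × 1.75 = 21.
Required input speed = output speed × R = 51 × 21 = 1071 rpm.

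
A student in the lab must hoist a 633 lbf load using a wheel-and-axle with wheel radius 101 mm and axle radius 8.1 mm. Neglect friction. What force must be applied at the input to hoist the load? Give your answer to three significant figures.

50.8 lbf

Wheel-and-axle MA = R/r = 101/8.1 = 12.469.
Effort = load / MA = 633 / 12.469 = 50.765 lbf.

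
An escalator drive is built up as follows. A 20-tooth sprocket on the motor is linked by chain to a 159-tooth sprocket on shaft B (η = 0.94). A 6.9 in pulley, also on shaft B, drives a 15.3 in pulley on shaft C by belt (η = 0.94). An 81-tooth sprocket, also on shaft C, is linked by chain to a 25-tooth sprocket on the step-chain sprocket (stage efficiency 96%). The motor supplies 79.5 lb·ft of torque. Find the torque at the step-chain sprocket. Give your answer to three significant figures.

367 lb·ft

Chain: ratio = 159/20 = 7.95; torque at shaft B = 79.5 × 7.95 × 0.94 = 594.1 lb·ft.
Belt: ratio = 15.3/6.9 = 2.2174; torque at shaft C = 594.1 × 2.2174 × 0.94 = 1238.3 lb·ft.
Chain: ratio = 25/81 = 0.30864; torque at the step-chain sprocket = 1238.3 × 0.30864 × 0.96 = 366.91 lb·ft.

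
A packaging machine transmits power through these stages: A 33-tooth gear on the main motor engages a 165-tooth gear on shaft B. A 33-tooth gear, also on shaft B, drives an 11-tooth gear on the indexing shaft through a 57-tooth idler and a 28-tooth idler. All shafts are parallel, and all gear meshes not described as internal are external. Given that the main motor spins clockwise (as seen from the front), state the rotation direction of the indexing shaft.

the main motor → shaft B: external mesh, 1 reversal → CCW.
shaft B → the indexing shaft: driver → idler → idler → driven is 3 external meshes, 3 reversals → CW.
4 reversals in total — an even number — so the indexing shaft turns the same way as the main motor.

clockwise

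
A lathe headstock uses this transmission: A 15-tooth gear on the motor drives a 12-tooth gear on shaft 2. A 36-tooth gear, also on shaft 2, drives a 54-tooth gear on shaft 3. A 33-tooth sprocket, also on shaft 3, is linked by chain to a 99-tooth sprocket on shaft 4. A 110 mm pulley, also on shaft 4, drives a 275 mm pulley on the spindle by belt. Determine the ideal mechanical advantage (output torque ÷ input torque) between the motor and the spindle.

9

Each stage contributes driven/driver: gear mesh 12/15 = 0.8, gear mesh 54/36 = 1.5, chain 99/33 = 3, belt 275/110 = 2.5.
Overall: 0.8 × 1.5 × 3 × 2.5 = 9.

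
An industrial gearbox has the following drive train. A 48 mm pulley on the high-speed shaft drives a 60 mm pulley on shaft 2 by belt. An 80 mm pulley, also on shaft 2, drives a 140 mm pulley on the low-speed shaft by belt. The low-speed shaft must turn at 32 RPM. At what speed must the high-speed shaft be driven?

70 RPM

Overall ratio R = 1.25 × 1.75 = 2.1875.
Required input speed = output speed × R = 32 × 2.1875 = 70 RPM.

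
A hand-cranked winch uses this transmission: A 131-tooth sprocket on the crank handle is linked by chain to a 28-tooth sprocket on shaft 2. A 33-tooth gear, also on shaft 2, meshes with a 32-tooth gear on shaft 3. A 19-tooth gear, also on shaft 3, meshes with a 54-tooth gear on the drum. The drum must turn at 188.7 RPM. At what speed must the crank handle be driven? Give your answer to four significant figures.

111.2 RPM

Overall ratio R = 0.21374 × 0.9697 × 2.8421 = 0.58906.
Required input speed = output speed × R = 188.7 × 0.58906 = 111.16 RPM.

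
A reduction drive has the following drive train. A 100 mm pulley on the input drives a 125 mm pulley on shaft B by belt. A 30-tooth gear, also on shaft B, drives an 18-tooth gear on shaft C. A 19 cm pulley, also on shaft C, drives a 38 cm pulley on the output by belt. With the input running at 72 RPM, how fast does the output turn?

the input → shaft B (belt, 125/100): 72 ÷ 1.25 = 57.6 RPM
shaft B → shaft C (gear mesh, 18/30): 57.6 ÷ 0.6 = 96 RPM
shaft C → the output (belt, 38/19): 96 ÷ 2 = 48 RPM

48 RPM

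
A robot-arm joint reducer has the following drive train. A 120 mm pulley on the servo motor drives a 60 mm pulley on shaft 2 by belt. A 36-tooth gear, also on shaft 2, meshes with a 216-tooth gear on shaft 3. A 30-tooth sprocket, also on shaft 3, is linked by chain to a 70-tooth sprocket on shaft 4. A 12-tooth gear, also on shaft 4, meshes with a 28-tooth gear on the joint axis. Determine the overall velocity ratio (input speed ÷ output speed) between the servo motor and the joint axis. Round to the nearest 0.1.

16.3

Each stage contributes driven/driver: belt 60/120 = 0.5, gear mesh 216/36 = 6, chain 70/30 = 2.3333, gear mesh 28/12 = 2.3333.
Overall: 0.5 × 6 × 2.3333 × 2.3333 = 16.333.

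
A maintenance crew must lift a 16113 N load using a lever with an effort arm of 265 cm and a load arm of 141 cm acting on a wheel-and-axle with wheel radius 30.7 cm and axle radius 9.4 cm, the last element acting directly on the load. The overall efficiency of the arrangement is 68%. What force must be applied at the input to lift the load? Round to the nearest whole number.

3860 N

Lever MA = effort arm / load arm = 265/141 = 1.8794.
Wheel-and-axle MA = R/r = 30.7/9.4 = 3.266.
Combined ideal MA = 1.8794 × 3.266 = 6.1381.
Actual MA = 6.1381 × 0.68 = 4.1739.
Effort = load / actual MA = 16113 / 4.1739 = 3860.4 N.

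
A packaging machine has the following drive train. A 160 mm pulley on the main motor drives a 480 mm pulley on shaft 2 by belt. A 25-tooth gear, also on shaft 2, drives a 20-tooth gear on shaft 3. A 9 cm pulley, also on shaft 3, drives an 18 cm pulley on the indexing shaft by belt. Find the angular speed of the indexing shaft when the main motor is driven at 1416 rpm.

295 rpm

belt 480/160 = 3 → 1416/3 = 472 rpm
gear mesh 20/25 = 0.8 → 472/0.8 = 590 rpm
belt 18/9 = 2 → 590/2 = 295 rpm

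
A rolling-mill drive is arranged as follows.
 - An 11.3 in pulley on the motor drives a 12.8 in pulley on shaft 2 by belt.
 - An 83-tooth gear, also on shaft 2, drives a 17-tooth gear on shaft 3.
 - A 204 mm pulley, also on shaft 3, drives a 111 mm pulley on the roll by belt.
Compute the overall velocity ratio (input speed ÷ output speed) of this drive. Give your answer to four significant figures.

Each stage contributes driven/driver: belt 12.8/11.3 = 1.1327, gear mesh 17/83 = 0.20482, belt 111/204 = 0.54412.
Overall: 1.1327 × 0.20482 × 0.54412 = 0.12624.

0.1262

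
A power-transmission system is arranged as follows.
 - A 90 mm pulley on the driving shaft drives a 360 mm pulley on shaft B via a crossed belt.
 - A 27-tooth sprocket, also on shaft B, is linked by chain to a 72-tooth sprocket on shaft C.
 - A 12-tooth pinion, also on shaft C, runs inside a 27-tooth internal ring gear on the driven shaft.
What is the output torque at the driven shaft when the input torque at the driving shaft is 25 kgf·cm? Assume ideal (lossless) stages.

belt 360/90 = 4 → τ = 25·4 = 100 kgf·cm
chain 72/27 = 2.6667 → τ = 100·2.6667 = 266.67 kgf·cm
internal gear 27/12 = 2.25 → τ = 266.67·2.25 = 600 kgf·cm

600 kgf·cm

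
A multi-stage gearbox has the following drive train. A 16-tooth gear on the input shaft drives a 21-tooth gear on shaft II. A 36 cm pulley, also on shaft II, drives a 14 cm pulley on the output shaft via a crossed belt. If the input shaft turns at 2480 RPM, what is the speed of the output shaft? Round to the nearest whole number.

Gear mesh: ratio = 21/16 = 1.3125, so shaft II turns at 2480 / 1.3125 = 1889.5 RPM.
Belt: ratio = 14/36 = 0.38889, so the output shaft turns at 1889.5 / 0.38889 = 4858.8 RPM.

4859 RPM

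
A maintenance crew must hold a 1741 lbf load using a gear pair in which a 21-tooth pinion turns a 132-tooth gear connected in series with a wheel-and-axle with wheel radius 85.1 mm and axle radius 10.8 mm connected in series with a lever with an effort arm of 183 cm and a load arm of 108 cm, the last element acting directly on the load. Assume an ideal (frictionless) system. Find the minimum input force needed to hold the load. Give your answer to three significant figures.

20.7 lbf

Gear pair MA = 132/21 = 6.2857.
Wheel-and-axle MA = R/r = 85.1/10.8 = 7.8796.
Lever MA = effort arm / load arm = 183/108 = 1.6944.
Combined ideal MA = 6.2857 × 7.8796 × 1.6944 = 83.924.
Effort = load / MA = 1741 / 83.924 = 20.745 lbf.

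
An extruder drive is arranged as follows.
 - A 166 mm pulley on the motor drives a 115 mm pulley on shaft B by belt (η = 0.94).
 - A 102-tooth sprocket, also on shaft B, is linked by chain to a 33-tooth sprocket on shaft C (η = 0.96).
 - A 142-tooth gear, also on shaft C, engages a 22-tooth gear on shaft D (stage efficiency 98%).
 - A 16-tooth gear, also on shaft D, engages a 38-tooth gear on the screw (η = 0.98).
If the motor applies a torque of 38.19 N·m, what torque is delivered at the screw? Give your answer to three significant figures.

belt 115/166 = 0.69277 → τ = 38.19·0.69277·0.94 = 24.87 N·m
chain 33/102 = 0.32353 → τ = 24.87·0.32353·0.96 = 7.7242 N·m
gear mesh 22/142 = 0.15493 → τ = 7.7242·0.15493·0.98 = 1.1728 N·m
gear mesh 38/16 = 2.375 → τ = 1.1728·2.375·0.98 = 2.7296 N·m

2.73 N·m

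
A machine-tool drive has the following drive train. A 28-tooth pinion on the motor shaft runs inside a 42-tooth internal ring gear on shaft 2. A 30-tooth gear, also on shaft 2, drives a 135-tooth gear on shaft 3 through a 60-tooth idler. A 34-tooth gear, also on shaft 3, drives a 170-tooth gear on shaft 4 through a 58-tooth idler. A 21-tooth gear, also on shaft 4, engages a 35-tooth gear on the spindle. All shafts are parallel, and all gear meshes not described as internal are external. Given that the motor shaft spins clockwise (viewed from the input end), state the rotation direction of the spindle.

counterclockwise

the motor shaft → shaft 2: internal mesh, same direction → CW.
shaft 2 → shaft 3: driver → idler → driven is 2 external meshes, 2 reversals → CW.
shaft 3 → shaft 4: driver → idler → driven is 2 external meshes, 2 reversals → CW.
shaft 4 → the spindle: external mesh, 1 reversal → CCW.
5 reversals in total — an odd number — so the spindle turns opposite to the motor shaft.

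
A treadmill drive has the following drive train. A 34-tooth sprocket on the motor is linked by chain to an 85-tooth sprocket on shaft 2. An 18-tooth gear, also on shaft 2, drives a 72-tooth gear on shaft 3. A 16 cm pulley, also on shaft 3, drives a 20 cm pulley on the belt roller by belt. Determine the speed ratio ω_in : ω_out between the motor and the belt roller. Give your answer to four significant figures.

Each stage contributes driven/driver: chain 85/34 = 2.5, gear mesh 72/18 = 4, belt 20/16 = 1.25.
Overall: 2.5 × 4 × 1.25 = 12.5.

12.50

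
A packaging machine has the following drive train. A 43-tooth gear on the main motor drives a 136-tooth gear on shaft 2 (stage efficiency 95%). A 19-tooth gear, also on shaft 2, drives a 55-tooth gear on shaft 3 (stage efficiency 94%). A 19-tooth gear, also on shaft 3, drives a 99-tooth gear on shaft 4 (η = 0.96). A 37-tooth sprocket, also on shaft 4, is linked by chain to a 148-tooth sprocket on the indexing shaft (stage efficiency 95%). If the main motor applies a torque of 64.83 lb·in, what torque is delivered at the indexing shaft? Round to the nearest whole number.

After the gear mesh (136/43): 64.83 × 3.1628 × 0.95 = 194.79 lb·in
After the gear mesh (55/19): 194.79 × 2.8947 × 0.94 = 530.04 lb·in
After the gear mesh (99/19): 530.04 × 5.2105 × 0.96 = 2651.3 lb·in
After the chain (148/37): 2651.3 × 4 × 0.95 = 10075 lb·in

10075 lb·in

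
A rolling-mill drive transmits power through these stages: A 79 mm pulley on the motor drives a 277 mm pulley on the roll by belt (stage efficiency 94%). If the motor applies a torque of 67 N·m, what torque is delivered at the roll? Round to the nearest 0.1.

220.8 N·m

After the belt (277/79): 67 × 3.5063 × 0.94 = 220.83 N·m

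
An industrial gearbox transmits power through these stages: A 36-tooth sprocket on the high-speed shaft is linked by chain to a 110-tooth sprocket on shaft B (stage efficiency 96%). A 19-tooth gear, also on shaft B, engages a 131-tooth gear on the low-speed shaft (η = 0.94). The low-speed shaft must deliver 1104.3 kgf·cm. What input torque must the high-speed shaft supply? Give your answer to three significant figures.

58.1 kgf·cm

Overall ratio R = 3.0556 × 6.8947 = 21.067; overall efficiency η = 0.96 × 0.94 = 0.9024.
Input torque = output torque / (R × η) = 1104.3 / (21.067 × 0.9024) = 58.087 kgf·cm.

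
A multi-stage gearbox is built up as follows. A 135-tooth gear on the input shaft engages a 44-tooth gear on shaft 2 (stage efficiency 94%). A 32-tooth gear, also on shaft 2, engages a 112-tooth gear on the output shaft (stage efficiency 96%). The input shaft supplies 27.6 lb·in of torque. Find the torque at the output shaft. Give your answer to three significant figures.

Gear mesh: ratio = 44/135 = 0.32593; torque at shaft 2 = 27.6 × 0.32593 × 0.94 = 8.4558 lb·in.
Gear mesh: ratio = 112/32 = 3.5; torque at the output shaft = 8.4558 × 3.5 × 0.96 = 28.412 lb·in.

28.4 lb·in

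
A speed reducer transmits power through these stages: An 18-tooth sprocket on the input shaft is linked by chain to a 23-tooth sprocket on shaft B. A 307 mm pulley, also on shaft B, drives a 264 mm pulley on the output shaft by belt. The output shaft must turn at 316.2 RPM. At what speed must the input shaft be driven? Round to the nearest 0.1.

Overall ratio R = 1.2778 × 0.85993 = 1.0988.
Required input speed = output speed × R = 316.2 × 1.0988 = 347.44 RPM.

347.4 RPM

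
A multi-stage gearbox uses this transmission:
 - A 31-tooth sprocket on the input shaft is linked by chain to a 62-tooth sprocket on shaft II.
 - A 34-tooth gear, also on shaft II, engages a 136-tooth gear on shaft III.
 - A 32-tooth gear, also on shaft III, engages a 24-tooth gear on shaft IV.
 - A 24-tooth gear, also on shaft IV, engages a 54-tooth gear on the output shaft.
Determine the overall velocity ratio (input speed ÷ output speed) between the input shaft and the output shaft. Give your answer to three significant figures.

Each stage contributes driven/driver: chain 62/31 = 2, gear mesh 136/34 = 4, gear mesh 24/32 = 0.75, gear mesh 54/24 = 2.25.
Overall: 2 × 4 × 0.75 × 2.25 = 13.5.

13.5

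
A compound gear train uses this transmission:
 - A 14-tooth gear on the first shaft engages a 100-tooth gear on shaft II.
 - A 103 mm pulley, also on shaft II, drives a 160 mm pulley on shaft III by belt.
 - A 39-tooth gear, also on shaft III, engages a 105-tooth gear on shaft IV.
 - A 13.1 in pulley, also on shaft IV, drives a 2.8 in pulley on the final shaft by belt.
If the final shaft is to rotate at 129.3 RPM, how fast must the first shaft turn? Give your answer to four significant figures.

825.6 RPM

Overall ratio R = 7.1429 × 1.5534 × 2.6923 × 0.21374 = 6.3851.
Required input speed = output speed × R = 129.3 × 6.3851 = 825.59 RPM.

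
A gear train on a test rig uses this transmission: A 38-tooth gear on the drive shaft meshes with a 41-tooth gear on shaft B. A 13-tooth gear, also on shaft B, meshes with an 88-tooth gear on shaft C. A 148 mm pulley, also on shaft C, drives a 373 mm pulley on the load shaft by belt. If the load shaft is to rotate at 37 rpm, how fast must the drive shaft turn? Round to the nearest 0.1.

Overall ratio R = 1.0789 × 6.7692 × 2.5203 = 18.407.
Required input speed = output speed × R = 37 × 18.407 = 681.06 rpm.

681.1 rpm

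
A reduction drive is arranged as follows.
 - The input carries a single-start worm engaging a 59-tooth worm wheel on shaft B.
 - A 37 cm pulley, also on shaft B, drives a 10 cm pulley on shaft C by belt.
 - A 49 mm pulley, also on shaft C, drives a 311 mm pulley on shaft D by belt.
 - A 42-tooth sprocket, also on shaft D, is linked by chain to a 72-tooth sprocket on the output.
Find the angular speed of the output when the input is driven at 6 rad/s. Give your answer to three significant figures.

the input → shaft B (worm, 59/1): 6 ÷ 59 = 0.10169 rad/s
shaft B → shaft C (belt, 10/37): 0.10169 ÷ 0.27027 = 0.37627 rad/s
shaft C → shaft D (belt, 311/49): 0.37627 ÷ 6.3469 = 0.059284 rad/s
shaft D → the output (chain, 72/42): 0.059284 ÷ 1.7143 = 0.034582 rad/s

0.0346 rad/s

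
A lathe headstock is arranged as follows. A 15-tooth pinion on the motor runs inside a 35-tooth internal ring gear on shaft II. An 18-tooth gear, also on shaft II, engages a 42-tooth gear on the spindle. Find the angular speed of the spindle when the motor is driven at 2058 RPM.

the motor → shaft II (internal gear, 35/15): 2058 ÷ 2.3333 = 882 RPM
shaft II → the spindle (gear mesh, 42/18): 882 ÷ 2.3333 = 378 RPM

378 RPM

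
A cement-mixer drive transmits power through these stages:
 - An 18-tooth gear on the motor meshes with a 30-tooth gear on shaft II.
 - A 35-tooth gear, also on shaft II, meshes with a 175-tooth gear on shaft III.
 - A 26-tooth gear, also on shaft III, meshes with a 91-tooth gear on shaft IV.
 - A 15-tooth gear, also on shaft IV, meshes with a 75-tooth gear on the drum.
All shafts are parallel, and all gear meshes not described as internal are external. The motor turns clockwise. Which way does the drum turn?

the motor → shaft II: external mesh, 1 reversal → CCW.
shaft II → shaft III: external mesh, 1 reversal → CW.
shaft III → shaft IV: external mesh, 1 reversal → CCW.
shaft IV → the drum: external mesh, 1 reversal → CW.
4 reversals in total — an even number — so the drum turns the same way as the motor.

clockwise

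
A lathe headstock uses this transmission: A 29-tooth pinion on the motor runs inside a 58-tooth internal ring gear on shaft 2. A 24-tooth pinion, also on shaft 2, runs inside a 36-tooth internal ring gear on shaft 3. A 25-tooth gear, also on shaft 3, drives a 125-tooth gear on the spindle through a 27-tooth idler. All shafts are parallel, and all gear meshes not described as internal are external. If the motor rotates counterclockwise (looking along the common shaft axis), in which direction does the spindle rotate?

the motor → shaft 2: internal mesh, same direction → CCW.
shaft 2 → shaft 3: internal mesh, same direction → CCW.
shaft 3 → the spindle: driver → idler → driven is 2 external meshes, 2 reversals → CCW.
2 reversals in total — an even number — so the spindle turns the same way as the motor.

counterclockwise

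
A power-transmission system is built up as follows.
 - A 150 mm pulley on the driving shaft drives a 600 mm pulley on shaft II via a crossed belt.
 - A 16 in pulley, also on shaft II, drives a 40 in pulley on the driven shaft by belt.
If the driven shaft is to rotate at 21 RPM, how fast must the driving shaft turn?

Overall ratio R = 4 × 2.5 = 10.
Required input speed = output speed × R = 21 × 10 = 210 RPM.

210 RPM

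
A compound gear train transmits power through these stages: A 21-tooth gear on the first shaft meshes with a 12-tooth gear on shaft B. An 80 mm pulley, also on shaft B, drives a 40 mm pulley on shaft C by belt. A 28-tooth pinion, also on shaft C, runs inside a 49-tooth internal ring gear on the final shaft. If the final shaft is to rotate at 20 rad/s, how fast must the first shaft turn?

10 rad/s

Overall ratio R = 0.57143 × 0.5 × 1.75 = 0.5.
Required input speed = output speed × R = 20 × 0.5 = 10 rad/s.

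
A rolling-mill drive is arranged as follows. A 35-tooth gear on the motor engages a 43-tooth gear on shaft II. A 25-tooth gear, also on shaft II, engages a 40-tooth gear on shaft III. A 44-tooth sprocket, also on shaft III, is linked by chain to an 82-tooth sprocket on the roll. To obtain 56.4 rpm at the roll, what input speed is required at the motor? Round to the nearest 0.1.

Overall ratio R = 1.2286 × 1.6 × 1.8636 = 3.6634.
Required input speed = output speed × R = 56.4 × 3.6634 = 206.61 rpm.

206.6 rpm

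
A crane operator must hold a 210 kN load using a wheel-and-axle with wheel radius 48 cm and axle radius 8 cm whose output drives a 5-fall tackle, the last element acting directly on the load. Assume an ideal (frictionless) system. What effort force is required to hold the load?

Wheel-and-axle MA = R/r = 48/8 = 6.
Block-and-tackle MA = number of supporting rope parts = 5.
Combined ideal MA = 6 × 5 = 30.
Effort = load / MA = 210 / 30 = 7 kN.

7 kN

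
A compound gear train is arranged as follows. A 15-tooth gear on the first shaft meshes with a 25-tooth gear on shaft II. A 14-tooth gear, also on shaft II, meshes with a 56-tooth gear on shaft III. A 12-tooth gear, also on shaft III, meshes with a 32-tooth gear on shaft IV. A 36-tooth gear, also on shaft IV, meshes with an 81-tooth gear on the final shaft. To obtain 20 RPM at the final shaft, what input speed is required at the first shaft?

Overall ratio R = 1.6667 × 4 × 2.6667 × 2.25 = 40.
Required input speed = output speed × R = 20 × 40 = 800 RPM.

800 RPM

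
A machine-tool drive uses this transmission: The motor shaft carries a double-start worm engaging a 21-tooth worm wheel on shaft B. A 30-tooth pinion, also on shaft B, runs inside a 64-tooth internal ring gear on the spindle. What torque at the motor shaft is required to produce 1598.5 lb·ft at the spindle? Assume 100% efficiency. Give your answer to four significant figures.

71.36 lb·ft

Overall ratio R = 10.5 × 2.1333 = 22.4.
Input torque = output torque / R = 1598.5 / 22.4 = 71.362 lb·ft.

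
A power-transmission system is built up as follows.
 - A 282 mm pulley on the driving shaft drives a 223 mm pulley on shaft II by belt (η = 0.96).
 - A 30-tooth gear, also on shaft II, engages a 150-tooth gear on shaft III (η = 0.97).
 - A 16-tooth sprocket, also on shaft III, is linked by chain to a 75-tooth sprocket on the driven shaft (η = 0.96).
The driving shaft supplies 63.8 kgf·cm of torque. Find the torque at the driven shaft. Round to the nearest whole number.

1057 kgf·cm

Belt: ratio = 223/282 = 0.79078; torque at shaft II = 63.8 × 0.79078 × 0.96 = 48.434 kgf·cm.
Gear mesh: ratio = 150/30 = 5; torque at shaft III = 48.434 × 5 × 0.97 = 234.9 kgf·cm.
Chain: ratio = 75/16 = 4.6875; torque at the driven shaft = 234.9 × 4.6875 × 0.96 = 1057.1 kgf·cm.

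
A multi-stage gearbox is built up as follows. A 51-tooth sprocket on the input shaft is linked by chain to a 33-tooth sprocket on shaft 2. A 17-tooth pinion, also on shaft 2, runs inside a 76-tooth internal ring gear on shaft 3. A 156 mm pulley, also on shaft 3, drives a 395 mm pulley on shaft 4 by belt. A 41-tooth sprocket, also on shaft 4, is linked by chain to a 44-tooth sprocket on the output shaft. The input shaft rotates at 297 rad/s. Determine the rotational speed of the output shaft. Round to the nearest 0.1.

Chain: ratio = 33/51 = 0.64706, so shaft 2 turns at 297 / 0.64706 = 459 rad/s.
Internal gear: ratio = 76/17 = 4.4706, so shaft 3 turns at 459 / 4.4706 = 102.67 rad/s.
Belt: ratio = 395/156 = 2.5321, so shaft 4 turns at 102.67 / 2.5321 = 40.549 rad/s.
Chain: ratio = 44/41 = 1.0732, so the output shaft turns at 40.549 / 1.0732 = 37.784 rad/s.

37.8 rad/s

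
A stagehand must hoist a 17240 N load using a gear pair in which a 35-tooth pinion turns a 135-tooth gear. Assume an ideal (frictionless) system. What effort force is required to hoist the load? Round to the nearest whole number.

4470 N

Gear pair MA = 135/35 = 3.8571.
Effort = load / MA = 17240 / 3.8571 = 4469.6 N.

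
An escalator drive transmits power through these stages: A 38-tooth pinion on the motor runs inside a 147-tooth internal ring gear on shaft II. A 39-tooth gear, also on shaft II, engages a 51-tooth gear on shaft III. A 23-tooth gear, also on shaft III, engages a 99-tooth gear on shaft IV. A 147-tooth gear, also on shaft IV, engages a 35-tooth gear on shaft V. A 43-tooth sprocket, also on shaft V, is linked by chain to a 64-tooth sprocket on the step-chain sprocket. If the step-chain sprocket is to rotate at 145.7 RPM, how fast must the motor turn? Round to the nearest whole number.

1124 RPM

Overall ratio R = 3.8684 × 1.3077 × 4.3043 × 0.2381 × 1.4884 = 7.7163.
Required input speed = output speed × R = 145.7 × 7.7163 = 1124.3 RPM.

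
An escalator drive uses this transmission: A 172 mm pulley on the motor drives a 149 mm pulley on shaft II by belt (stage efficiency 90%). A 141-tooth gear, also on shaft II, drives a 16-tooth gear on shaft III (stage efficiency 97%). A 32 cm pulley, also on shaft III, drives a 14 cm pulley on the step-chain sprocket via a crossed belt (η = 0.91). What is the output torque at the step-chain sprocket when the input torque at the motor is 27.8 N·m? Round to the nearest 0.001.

belt 149/172 = 0.86628 → τ = 27.8·0.86628·0.90 = 21.674 N·m
gear mesh 16/141 = 0.11348 → τ = 21.674·0.11348·0.97 = 2.3857 N·m
belt 14/32 = 0.4375 → τ = 2.3857·0.4375·0.91 = 0.94981 N·m

0.950 N·m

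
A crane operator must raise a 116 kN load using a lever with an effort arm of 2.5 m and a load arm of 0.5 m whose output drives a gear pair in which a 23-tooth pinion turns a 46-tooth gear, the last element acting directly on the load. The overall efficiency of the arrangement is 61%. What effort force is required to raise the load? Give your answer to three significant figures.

19.0 kN

Lever MA = effort arm / load arm = 2.5/0.5 = 5.
Gear pair MA = 46/23 = 2.
Combined ideal MA = 5 × 2 = 10.
Actual MA = 10 × 0.61 = 6.1.
Effort = load / actual MA = 116 / 6.1 = 19.016 kN.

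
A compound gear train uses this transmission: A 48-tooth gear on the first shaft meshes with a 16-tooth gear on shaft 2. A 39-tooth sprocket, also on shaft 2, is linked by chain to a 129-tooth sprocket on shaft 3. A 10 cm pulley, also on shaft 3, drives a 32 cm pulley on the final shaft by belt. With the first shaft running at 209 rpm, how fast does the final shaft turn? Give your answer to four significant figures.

the first shaft → shaft 2 (gear mesh, 16/48): 209 ÷ 0.33333 = 627 rpm
shaft 2 → shaft 3 (chain, 129/39): 627 ÷ 3.3077 = 189.56 rpm
shaft 3 → the final shaft (belt, 32/10): 189.56 ÷ 3.2 = 59.237 rpm

59.24 rpm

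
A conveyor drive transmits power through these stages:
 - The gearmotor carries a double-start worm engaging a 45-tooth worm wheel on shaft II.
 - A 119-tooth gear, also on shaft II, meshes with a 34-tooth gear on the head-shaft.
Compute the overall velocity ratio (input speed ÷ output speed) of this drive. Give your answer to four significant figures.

6.429

Each stage contributes driven/driver: worm 45/2 = 22.5, gear mesh 34/119 = 0.28571.
Overall: 22.5 × 0.28571 = 6.4286.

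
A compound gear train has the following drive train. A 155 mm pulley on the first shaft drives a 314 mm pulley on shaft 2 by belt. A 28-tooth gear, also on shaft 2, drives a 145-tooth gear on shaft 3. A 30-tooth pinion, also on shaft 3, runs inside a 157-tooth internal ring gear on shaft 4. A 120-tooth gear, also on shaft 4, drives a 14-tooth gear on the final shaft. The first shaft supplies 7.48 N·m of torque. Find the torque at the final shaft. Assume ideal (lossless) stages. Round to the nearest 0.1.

47.9 N·m

After the belt (314/155): 7.48 × 2.0258 = 15.153 N·m
After the gear mesh (145/28): 15.153 × 5.1786 = 78.471 N·m
After the internal gear (157/30): 78.471 × 5.2333 = 410.67 N·m
After the gear mesh (14/120): 410.67 × 0.11667 = 47.911 N·m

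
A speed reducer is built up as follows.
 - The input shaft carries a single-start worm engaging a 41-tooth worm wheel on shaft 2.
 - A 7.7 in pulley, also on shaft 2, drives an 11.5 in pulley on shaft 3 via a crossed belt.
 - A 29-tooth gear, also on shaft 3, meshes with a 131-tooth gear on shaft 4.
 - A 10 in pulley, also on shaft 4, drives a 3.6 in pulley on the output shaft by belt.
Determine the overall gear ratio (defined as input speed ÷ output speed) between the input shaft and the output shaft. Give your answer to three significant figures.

Each stage contributes driven/driver: worm 41/1 = 41, belt 11.5/7.7 = 1.4935, gear mesh 131/29 = 4.5172, belt 3.6/10 = 0.36.
Overall: 41 × 1.4935 × 4.5172 × 0.36 = 99.579.

99.6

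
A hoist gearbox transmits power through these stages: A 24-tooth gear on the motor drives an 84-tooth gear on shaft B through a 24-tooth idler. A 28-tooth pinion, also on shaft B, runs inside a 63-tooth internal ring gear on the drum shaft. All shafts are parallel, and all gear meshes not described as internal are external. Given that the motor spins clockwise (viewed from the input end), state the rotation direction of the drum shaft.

the motor → shaft B: driver → idler → driven is 2 external meshes, 2 reversals → CW.
shaft B → the drum shaft: internal mesh, same direction → CW.
2 reversals in total — an even number — so the drum shaft turns the same way as the motor.

clockwise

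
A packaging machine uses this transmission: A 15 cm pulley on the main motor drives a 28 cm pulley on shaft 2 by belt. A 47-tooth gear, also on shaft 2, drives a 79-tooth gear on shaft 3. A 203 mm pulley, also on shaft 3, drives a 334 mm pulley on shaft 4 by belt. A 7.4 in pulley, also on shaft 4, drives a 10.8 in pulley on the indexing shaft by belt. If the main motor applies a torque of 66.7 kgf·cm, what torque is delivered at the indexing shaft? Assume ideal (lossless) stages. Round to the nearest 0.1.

502.5 kgf·cm

Belt: ratio = 28/15 = 1.8667; torque at shaft 2 = 66.7 × 1.8667 = 124.51 kgf·cm.
Gear mesh: ratio = 79/47 = 1.6809; torque at shaft 3 = 124.51 × 1.6809 = 209.28 kgf·cm.
Belt: ratio = 334/203 = 1.6453; torque at shaft 4 = 209.28 × 1.6453 = 344.33 kgf·cm.
Belt: ratio = 10.8/7.4 = 1.4595; torque at the indexing shaft = 344.33 × 1.4595 = 502.53 kgf·cm.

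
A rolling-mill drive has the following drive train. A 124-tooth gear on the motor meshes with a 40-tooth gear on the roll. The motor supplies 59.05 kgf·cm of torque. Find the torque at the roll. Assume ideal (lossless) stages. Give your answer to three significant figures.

19.0 kgf·cm

Gear mesh: ratio = 40/124 = 0.32258; torque at the roll = 59.05 × 0.32258 = 19.048 kgf·cm.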